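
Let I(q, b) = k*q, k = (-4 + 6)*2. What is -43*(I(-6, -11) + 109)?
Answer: -3655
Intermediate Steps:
k = 4 (k = 2*2 = 4)
I(q, b) = 4*q
-43*(I(-6, -11) + 109) = -43*(4*(-6) + 109) = -43*(-24 + 109) = -43*85 = -3655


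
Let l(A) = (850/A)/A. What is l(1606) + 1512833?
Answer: 1950976668219/1289618 ≈ 1.5128e+6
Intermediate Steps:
l(A) = 850/A²
l(1606) + 1512833 = 850/1606² + 1512833 = 850*(1/2579236) + 1512833 = 425/1289618 + 1512833 = 1950976668219/1289618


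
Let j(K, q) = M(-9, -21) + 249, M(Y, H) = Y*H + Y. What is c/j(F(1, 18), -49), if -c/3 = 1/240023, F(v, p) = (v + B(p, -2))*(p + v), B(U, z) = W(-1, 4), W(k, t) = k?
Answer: -1/34323289 ≈ -2.9135e-8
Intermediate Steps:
B(U, z) = -1
F(v, p) = (-1 + v)*(p + v) (F(v, p) = (v - 1)*(p + v) = (-1 + v)*(p + v))
M(Y, H) = Y + H*Y (M(Y, H) = H*Y + Y = Y + H*Y)
j(K, q) = 429 (j(K, q) = -9*(1 - 21) + 249 = -9*(-20) + 249 = 180 + 249 = 429)
c = -3/240023 ≈ -1.2499e-5
c/j(F(1, 18), -49) = -3/240023/429 = -3/240023*1/429 = -1/34323289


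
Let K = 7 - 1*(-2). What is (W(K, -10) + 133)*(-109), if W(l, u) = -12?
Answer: -13189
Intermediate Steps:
K = 9 (K = 7 + 2 = 9)
(W(K, -10) + 133)*(-109) = (-12 + 133)*(-109) = 121*(-109) = -13189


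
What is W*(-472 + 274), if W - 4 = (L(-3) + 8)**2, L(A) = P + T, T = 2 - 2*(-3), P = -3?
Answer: -34254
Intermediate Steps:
T = 8 (T = 2 + 6 = 8)
L(A) = 5 (L(A) = -3 + 8 = 5)
W = 173 (W = 4 + (5 + 8)**2 = 4 + 13**2 = 4 + 169 = 173)
W*(-472 + 274) = 173*(-472 + 274) = 173*(-198) = -34254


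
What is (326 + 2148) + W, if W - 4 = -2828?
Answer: -350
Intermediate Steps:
W = -2824 (W = 4 - 2828 = -2824)
(326 + 2148) + W = (326 + 2148) - 2824 = 2474 - 2824 = -350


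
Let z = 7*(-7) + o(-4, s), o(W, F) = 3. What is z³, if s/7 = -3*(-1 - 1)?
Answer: -97336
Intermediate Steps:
s = 42 (s = 7*(-3*(-1 - 1)) = 7*(-3*(-2)) = 7*6 = 42)
z = -46 (z = 7*(-7) + 3 = -49 + 3 = -46)
z³ = (-46)³ = -97336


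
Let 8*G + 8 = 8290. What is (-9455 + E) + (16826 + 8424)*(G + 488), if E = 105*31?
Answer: 76911725/2 ≈ 3.8456e+7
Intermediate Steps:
G = 4141/4 (G = -1 + (⅛)*8290 = -1 + 4145/4 = 4141/4 ≈ 1035.3)
E = 3255
(-9455 + E) + (16826 + 8424)*(G + 488) = (-9455 + 3255) + (16826 + 8424)*(4141/4 + 488) = -6200 + 25250*(6093/4) = -6200 + 76924125/2 = 76911725/2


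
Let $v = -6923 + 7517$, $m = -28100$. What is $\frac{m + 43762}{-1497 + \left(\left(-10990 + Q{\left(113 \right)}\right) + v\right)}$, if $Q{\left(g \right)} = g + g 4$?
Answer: $- \frac{7831}{5664} \approx -1.3826$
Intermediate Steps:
$v = 594$
$Q{\left(g \right)} = 5 g$ ($Q{\left(g \right)} = g + 4 g = 5 g$)
$\frac{m + 43762}{-1497 + \left(\left(-10990 + Q{\left(113 \right)}\right) + v\right)} = \frac{-28100 + 43762}{-1497 + \left(\left(-10990 + 5 \cdot 113\right) + 594\right)} = \frac{15662}{-1497 + \left(\left(-10990 + 565\right) + 594\right)} = \frac{15662}{-1497 + \left(-10425 + 594\right)} = \frac{15662}{-1497 - 9831} = \frac{15662}{-11328} = 15662 \left(- \frac{1}{11328}\right) = - \frac{7831}{5664}$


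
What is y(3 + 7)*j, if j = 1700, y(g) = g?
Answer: 17000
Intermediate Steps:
y(3 + 7)*j = (3 + 7)*1700 = 10*1700 = 17000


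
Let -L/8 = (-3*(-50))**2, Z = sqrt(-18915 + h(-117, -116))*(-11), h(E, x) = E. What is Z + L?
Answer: -180000 - 22*I*sqrt(4758) ≈ -1.8e+5 - 1517.5*I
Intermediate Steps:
Z = -22*I*sqrt(4758) (Z = sqrt(-18915 - 117)*(-11) = sqrt(-19032)*(-11) = (2*I*sqrt(4758))*(-11) = -22*I*sqrt(4758) ≈ -1517.5*I)
L = -180000 (L = -8*(-3*(-50))**2 = -8*150**2 = -8*22500 = -180000)
Z + L = -22*I*sqrt(4758) - 180000 = -180000 - 22*I*sqrt(4758)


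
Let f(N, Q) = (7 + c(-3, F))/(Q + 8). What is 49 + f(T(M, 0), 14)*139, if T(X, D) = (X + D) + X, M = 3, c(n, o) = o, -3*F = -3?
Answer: 1095/11 ≈ 99.545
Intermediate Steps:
F = 1 (F = -⅓*(-3) = 1)
T(X, D) = D + 2*X (T(X, D) = (D + X) + X = D + 2*X)
f(N, Q) = 8/(8 + Q) (f(N, Q) = (7 + 1)/(Q + 8) = 8/(8 + Q))
49 + f(T(M, 0), 14)*139 = 49 + (8/(8 + 14))*139 = 49 + (8/22)*139 = 49 + (8*(1/22))*139 = 49 + (4/11)*139 = 49 + 556/11 = 1095/11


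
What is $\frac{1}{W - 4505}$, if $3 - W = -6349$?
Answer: $\frac{1}{1847} \approx 0.00054142$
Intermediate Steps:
$W = 6352$ ($W = 3 - -6349 = 3 + 6349 = 6352$)
$\frac{1}{W - 4505} = \frac{1}{6352 - 4505} = \frac{1}{1847}$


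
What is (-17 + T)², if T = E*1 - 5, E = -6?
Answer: 784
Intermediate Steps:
T = -11 (T = -6*1 - 5 = -6 - 5 = -11)
(-17 + T)² = (-17 - 11)² = (-28)² = 784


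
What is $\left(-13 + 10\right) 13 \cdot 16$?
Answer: $-624$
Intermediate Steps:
$\left(-13 + 10\right) 13 \cdot 16 = \left(-3\right) 13 \cdot 16 = \left(-39\right) 16 = -624$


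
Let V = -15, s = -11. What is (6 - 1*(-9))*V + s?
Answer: -236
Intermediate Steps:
(6 - 1*(-9))*V + s = (6 - 1*(-9))*(-15) - 11 = (6 + 9)*(-15) - 11 = 15*(-15) - 11 = -225 - 11 = -236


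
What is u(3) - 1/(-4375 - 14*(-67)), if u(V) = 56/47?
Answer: 192519/161539 ≈ 1.1918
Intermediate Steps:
u(V) = 56/47 (u(V) = 56*(1/47) = 56/47)
u(3) - 1/(-4375 - 14*(-67)) = 56/47 - 1/(-4375 - 14*(-67)) = 56/47 - 1/(-4375 + 938) = 56/47 - 1/(-3437) = 56/47 - 1*(-1/3437) = 56/47 + 1/3437 = 192519/161539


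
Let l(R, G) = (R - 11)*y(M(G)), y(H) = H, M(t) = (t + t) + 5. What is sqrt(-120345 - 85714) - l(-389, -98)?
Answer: -76400 + I*sqrt(206059) ≈ -76400.0 + 453.94*I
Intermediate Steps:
M(t) = 5 + 2*t (M(t) = 2*t + 5 = 5 + 2*t)
l(R, G) = (-11 + R)*(5 + 2*G) (l(R, G) = (R - 11)*(5 + 2*G) = (-11 + R)*(5 + 2*G))
sqrt(-120345 - 85714) - l(-389, -98) = sqrt(-120345 - 85714) - (-11 - 389)*(5 + 2*(-98)) = sqrt(-206059) - (-400)*(5 - 196) = I*sqrt(206059) - (-400)*(-191) = I*sqrt(206059) - 1*76400 = I*sqrt(206059) - 76400 = -76400 + I*sqrt(206059)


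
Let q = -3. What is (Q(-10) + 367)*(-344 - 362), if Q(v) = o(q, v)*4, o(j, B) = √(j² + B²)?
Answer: -259102 - 2824*√109 ≈ -2.8859e+5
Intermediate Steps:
o(j, B) = √(B² + j²)
Q(v) = 4*√(9 + v²) (Q(v) = √(v² + (-3)²)*4 = √(v² + 9)*4 = √(9 + v²)*4 = 4*√(9 + v²))
(Q(-10) + 367)*(-344 - 362) = (4*√(9 + (-10)²) + 367)*(-344 - 362) = (4*√(9 + 100) + 367)*(-706) = (4*√109 + 367)*(-706) = (367 + 4*√109)*(-706) = -259102 - 2824*√109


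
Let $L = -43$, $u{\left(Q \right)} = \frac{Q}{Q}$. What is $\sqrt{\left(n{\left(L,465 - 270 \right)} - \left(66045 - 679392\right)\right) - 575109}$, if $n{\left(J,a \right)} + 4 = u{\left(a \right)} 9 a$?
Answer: $\sqrt{39989} \approx 199.97$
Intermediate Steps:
$u{\left(Q \right)} = 1$
$n{\left(J,a \right)} = -4 + 9 a$ ($n{\left(J,a \right)} = -4 + 1 \cdot 9 a = -4 + 9 a$)
$\sqrt{\left(n{\left(L,465 - 270 \right)} - \left(66045 - 679392\right)\right) - 575109} = \sqrt{\left(\left(-4 + 9 \left(465 - 270\right)\right) - \left(66045 - 679392\right)\right) - 575109} = \sqrt{\left(\left(-4 + 9 \left(465 - 270\right)\right) - -613347\right) - 575109} = \sqrt{\left(\left(-4 + 9 \cdot 195\right) + 613347\right) - 575109} = \sqrt{\left(\left(-4 + 1755\right) + 613347\right) - 575109} = \sqrt{\left(1751 + 613347\right) - 575109} = \sqrt{615098 - 575109} = \sqrt{39989}$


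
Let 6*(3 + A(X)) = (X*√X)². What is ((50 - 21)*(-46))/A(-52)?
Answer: 4002/70313 ≈ 0.056917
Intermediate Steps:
A(X) = -3 + X³/6 (A(X) = -3 + (X*√X)²/6 = -3 + (X^(3/2))²/6 = -3 + X³/6)
((50 - 21)*(-46))/A(-52) = ((50 - 21)*(-46))/(-3 + (⅙)*(-52)³) = (29*(-46))/(-3 + (⅙)*(-140608)) = -1334/(-3 - 70304/3) = -1334/(-70313/3) = -1334*(-3/70313) = 4002/70313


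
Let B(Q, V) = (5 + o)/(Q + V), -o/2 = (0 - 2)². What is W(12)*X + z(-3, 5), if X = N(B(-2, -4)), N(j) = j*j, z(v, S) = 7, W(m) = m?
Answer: 10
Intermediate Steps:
o = -8 (o = -2*(0 - 2)² = -2*(-2)² = -2*4 = -8)
B(Q, V) = -3/(Q + V) (B(Q, V) = (5 - 8)/(Q + V) = -3/(Q + V))
N(j) = j²
X = ¼ (X = (-3/(-2 - 4))² = (-3/(-6))² = (-3*(-⅙))² = (½)² = ¼ ≈ 0.25000)
W(12)*X + z(-3, 5) = 12*(¼) + 7 = 3 + 7 = 10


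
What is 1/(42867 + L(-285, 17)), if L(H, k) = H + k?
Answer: 1/42599 ≈ 2.3475e-5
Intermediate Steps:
1/(42867 + L(-285, 17)) = 1/(42867 + (-285 + 17)) = 1/(42867 - 268) = 1/42599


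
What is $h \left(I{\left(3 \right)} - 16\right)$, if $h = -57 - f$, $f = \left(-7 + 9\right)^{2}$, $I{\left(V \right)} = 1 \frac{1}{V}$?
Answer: $\frac{2867}{3} \approx 955.67$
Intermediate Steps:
$I{\left(V \right)} = \frac{1}{V}$
$f = 4$ ($f = 2^{2} = 4$)
$h = -61$ ($h = -57 - 4 = -61$)
$h \left(I{\left(3 \right)} - 16\right) = - 61 \left(\frac{1}{3} - 16\right) = \left(-61\right) \left(- \frac{47}{3}\right) = \frac{2867}{3}$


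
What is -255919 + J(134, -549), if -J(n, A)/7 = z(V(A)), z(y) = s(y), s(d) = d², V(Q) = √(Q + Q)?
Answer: -248233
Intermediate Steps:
V(Q) = √2*√Q (V(Q) = √(2*Q) = √2*√Q)
z(y) = y²
J(n, A) = -14*A (J(n, A) = -7*2*A = -14*A)
-255919 + J(134, -549) = -255919 - 14*(-549) = -255919 + 7686 = -248233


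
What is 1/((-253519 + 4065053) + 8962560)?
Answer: 1/12774094 ≈ 7.8283e-8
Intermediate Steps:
1/((-253519 + 4065053) + 8962560) = 1/(3811534 + 8962560) = 1/12774094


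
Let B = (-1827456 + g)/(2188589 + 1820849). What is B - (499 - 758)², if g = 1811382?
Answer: -134478563276/2004719 ≈ -67081.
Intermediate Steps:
B = -8037/2004719 (B = (-1827456 + 1811382)/(2188589 + 1820849) = -16074/4009438 = -16074*1/4009438 = -8037/2004719 ≈ -0.0040090)
B - (499 - 758)² = -8037/2004719 - (499 - 758)² = -8037/2004719 - 1*(-259)² = -8037/2004719 - 1*67081 = -8037/2004719 - 67081 = -134478563276/2004719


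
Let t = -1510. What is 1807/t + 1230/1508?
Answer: -108457/284635 ≈ -0.38104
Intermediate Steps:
1807/t + 1230/1508 = 1807/(-1510) + 1230/1508 = 1807*(-1/1510) + 1230*(1/1508) = -1807/1510 + 615/754 = -108457/284635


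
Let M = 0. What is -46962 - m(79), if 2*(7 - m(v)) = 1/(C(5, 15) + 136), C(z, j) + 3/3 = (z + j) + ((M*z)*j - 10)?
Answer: -13621009/290 ≈ -46969.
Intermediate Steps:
C(z, j) = -11 + j + z (C(z, j) = -1 + ((z + j) + ((0*z)*j - 10)) = -1 + ((j + z) + (0*j - 10)) = -1 + ((j + z) + (0 - 10)) = -1 + ((j + z) - 10) = -1 + (-10 + j + z) = -11 + j + z)
m(v) = 2029/290 (m(v) = 7 - 1/(2*((-11 + 15 + 5) + 136)) = 7 - 1/(2*(9 + 136)) = 7 - ½/145 = 7 - ½*1/145 = 7 - 1/290 = 2029/290)
-46962 - m(79) = -46962 - 1*2029/290 = -46962 - 2029/290 = -13621009/290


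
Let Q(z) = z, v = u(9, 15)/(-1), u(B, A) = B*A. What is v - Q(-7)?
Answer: -128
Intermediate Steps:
u(B, A) = A*B
v = -135 (v = (15*9)/(-1) = 135*(-1) = -135)
v - Q(-7) = -135 - 1*(-7) = -135 + 7 = -128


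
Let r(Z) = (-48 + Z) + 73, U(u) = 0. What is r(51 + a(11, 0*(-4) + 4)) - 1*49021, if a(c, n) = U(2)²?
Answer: -48945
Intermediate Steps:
a(c, n) = 0 (a(c, n) = 0² = 0)
r(Z) = 25 + Z
r(51 + a(11, 0*(-4) + 4)) - 1*49021 = (25 + (51 + 0)) - 1*49021 = (25 + 51) - 49021 = 76 - 49021 = -48945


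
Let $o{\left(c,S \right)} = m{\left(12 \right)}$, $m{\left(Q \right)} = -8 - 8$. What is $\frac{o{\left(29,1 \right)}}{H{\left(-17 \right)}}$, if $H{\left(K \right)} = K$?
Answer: $\frac{16}{17} \approx 0.94118$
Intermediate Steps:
$m{\left(Q \right)} = -16$ ($m{\left(Q \right)} = -8 - 8 = -16$)
$o{\left(c,S \right)} = -16$
$\frac{o{\left(29,1 \right)}}{H{\left(-17 \right)}} = - \frac{16}{-17} = \left(-16\right) \left(- \frac{1}{17}\right) = \frac{16}{17}$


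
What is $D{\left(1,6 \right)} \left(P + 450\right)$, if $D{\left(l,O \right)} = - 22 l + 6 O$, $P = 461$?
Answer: $12754$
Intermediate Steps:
$D{\left(1,6 \right)} \left(P + 450\right) = \left(\left(-22\right) 1 + 6 \cdot 6\right) \left(461 + 450\right) = \left(-22 + 36\right) 911 = 14 \cdot 911 = 12754$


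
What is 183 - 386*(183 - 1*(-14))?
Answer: -75859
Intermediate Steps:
183 - 386*(183 - 1*(-14)) = 183 - 386*(183 + 14) = 183 - 386*197 = 183 - 76042 = -75859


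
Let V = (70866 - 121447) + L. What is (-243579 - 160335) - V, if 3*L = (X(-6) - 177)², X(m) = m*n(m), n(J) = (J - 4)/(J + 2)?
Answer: -365621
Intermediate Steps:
n(J) = (-4 + J)/(2 + J)
X(m) = m*(-4 + m)/(2 + m) (X(m) = m*((-4 + m)/(2 + m)) = m*(-4 + m)/(2 + m))
L = 12288 (L = (-6*(-4 - 6)/(2 - 6) - 177)²/3 = (-6*(-10)/(-4) - 177)²/3 = (-6*(-¼)*(-10) - 177)²/3 = (-15 - 177)²/3 = (⅓)*(-192)² = (⅓)*36864 = 12288)
V = -38293 (V = (70866 - 121447) + 12288 = -50581 + 12288 = -38293)
(-243579 - 160335) - V = (-243579 - 160335) - 1*(-38293) = -403914 + 38293 = -365621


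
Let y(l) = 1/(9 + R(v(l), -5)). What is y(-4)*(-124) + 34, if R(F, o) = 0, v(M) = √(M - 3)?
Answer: 182/9 ≈ 20.222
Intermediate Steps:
v(M) = √(-3 + M)
y(l) = ⅑ (y(l) = 1/(9 + 0) = 1/9 = ⅑)
y(-4)*(-124) + 34 = (⅑)*(-124) + 34 = -124/9 + 34 = 182/9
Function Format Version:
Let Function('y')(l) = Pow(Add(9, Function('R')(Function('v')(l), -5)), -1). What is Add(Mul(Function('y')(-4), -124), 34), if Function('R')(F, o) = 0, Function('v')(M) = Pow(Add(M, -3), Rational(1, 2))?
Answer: Rational(182, 9) ≈ 20.222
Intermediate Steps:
Function('v')(M) = Pow(Add(-3, M), Rational(1, 2))
Function('y')(l) = Rational(1, 9) (Function('y')(l) = Pow(Add(9, 0), -1) = Pow(9, -1) = Rational(1, 9))
Add(Mul(Function('y')(-4), -124), 34) = Add(Mul(Rational(1, 9), -124), 34) = Add(Rational(-124, 9), 34) = Rational(182, 9)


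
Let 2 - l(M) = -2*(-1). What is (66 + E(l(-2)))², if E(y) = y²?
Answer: 4356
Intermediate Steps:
l(M) = 0 (l(M) = 2 - (-2)*(-1) = 2 - 1*2 = 2 - 2 = 0)
(66 + E(l(-2)))² = (66 + 0²)² = (66 + 0)² = 66² = 4356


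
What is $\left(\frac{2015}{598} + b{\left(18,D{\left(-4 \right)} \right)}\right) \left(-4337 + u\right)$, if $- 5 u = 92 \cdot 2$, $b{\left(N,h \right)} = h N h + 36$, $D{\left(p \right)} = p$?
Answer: $- \frac{329325271}{230} \approx -1.4318 \cdot 10^{6}$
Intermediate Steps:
$b{\left(N,h \right)} = 36 + N h^{2}$ ($b{\left(N,h \right)} = N h h + 36 = N h^{2} + 36 = 36 + N h^{2}$)
$u = - \frac{184}{5}$ ($u = - \frac{92 \cdot 2}{5} = \left(- \frac{1}{5}\right) 184 = - \frac{184}{5} \approx -36.8$)
$\left(\frac{2015}{598} + b{\left(18,D{\left(-4 \right)} \right)}\right) \left(-4337 + u\right) = \left(\frac{2015}{598} + \left(36 + 18 \left(-4\right)^{2}\right)\right) \left(-4337 - \frac{184}{5}\right) = \left(2015 \cdot \frac{1}{598} + \left(36 + 18 \cdot 16\right)\right) \left(- \frac{21869}{5}\right) = \left(\frac{155}{46} + \left(36 + 288\right)\right) \left(- \frac{21869}{5}\right) = \left(\frac{155}{46} + 324\right) \left(- \frac{21869}{5}\right) = \frac{15059}{46} \left(- \frac{21869}{5}\right) = - \frac{329325271}{230}$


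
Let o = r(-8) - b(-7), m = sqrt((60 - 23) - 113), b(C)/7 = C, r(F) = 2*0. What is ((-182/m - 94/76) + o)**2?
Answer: 2664869/1444 + 165165*I*sqrt(19)/361 ≈ 1845.5 + 1994.3*I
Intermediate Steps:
r(F) = 0
b(C) = 7*C
m = 2*I*sqrt(19) (m = sqrt(37 - 113) = sqrt(-76) = 2*I*sqrt(19) ≈ 8.7178*I)
o = 49 (o = 0 - 7*(-7) = 0 - 1*(-49) = 0 + 49 = 49)
((-182/m - 94/76) + o)**2 = ((-182*(-I*sqrt(19)/38) - 94/76) + 49)**2 = ((-(-91)*I*sqrt(19)/19 - 94*1/76) + 49)**2 = ((91*I*sqrt(19)/19 - 47/38) + 49)**2 = ((-47/38 + 91*I*sqrt(19)/19) + 49)**2 = (1815/38 + 91*I*sqrt(19)/19)**2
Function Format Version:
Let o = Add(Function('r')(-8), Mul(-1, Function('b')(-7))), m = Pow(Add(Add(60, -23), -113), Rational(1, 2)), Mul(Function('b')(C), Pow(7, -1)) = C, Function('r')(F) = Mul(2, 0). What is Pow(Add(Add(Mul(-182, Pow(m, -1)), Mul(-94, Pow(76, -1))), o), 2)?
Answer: Add(Rational(2664869, 1444), Mul(Rational(165165, 361), I, Pow(19, Rational(1, 2)))) ≈ Add(1845.5, Mul(1994.3, I))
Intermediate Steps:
Function('r')(F) = 0
Function('b')(C) = Mul(7, C)
m = Mul(2, I, Pow(19, Rational(1, 2))) (m = Pow(Add(37, -113), Rational(1, 2)) = Pow(-76, Rational(1, 2)) = Mul(2, I, Pow(19, Rational(1, 2))) ≈ Mul(8.7178, I))
o = 49 (o = Add(0, Mul(-1, Mul(7, -7))) = Add(0, Mul(-1, -49)) = Add(0, 49) = 49)
Pow(Add(Add(Mul(-182, Pow(m, -1)), Mul(-94, Pow(76, -1))), o), 2) = Pow(Add(Add(Mul(-182, Pow(Mul(2, I, Pow(19, Rational(1, 2))), -1)), Mul(-94, Pow(76, -1))), 49), 2) = Pow(Add(Add(Mul(-182, Mul(Rational(-1, 38), I, Pow(19, Rational(1, 2)))), Mul(-94, Rational(1, 76))), 49), 2) = Pow(Add(Add(Mul(Rational(91, 19), I, Pow(19, Rational(1, 2))), Rational(-47, 38)), 49), 2) = Pow(Add(Add(Rational(-47, 38), Mul(Rational(91, 19), I, Pow(19, Rational(1, 2)))), 49), 2) = Pow(Add(Rational(1815, 38), Mul(Rational(91, 19), I, Pow(19, Rational(1, 2)))), 2)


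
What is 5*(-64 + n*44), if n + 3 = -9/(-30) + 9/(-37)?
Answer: -35798/37 ≈ -967.51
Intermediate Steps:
n = -1089/370 (n = -3 + (-9/(-30) + 9/(-37)) = -3 + (-9*(-1/30) + 9*(-1/37)) = -3 + (3/10 - 9/37) = -3 + 21/370 = -1089/370 ≈ -2.9432)
5*(-64 + n*44) = 5*(-64 - 1089/370*44) = 5*(-64 - 23958/185) = 5*(-35798/185) = -35798/37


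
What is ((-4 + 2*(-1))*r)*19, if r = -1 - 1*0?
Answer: 114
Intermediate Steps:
r = -1 (r = -1 + 0 = -1)
((-4 + 2*(-1))*r)*19 = ((-4 + 2*(-1))*(-1))*19 = ((-4 - 2)*(-1))*19 = -6*(-1)*19 = 6*19 = 114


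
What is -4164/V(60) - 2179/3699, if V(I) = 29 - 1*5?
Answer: -1287911/7398 ≈ -174.09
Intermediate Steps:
V(I) = 24 (V(I) = 29 - 5 = 24)
-4164/V(60) - 2179/3699 = -4164/24 - 2179/3699 = -4164*1/24 - 2179*1/3699 = -347/2 - 2179/3699 = -1287911/7398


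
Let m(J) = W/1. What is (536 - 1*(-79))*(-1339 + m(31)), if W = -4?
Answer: -825945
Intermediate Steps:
m(J) = -4 (m(J) = -4/1 = -4*1 = -4)
(536 - 1*(-79))*(-1339 + m(31)) = (536 - 1*(-79))*(-1339 - 4) = (536 + 79)*(-1343) = 615*(-1343) = -825945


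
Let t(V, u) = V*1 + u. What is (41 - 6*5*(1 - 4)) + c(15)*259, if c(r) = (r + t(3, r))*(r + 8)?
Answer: 196712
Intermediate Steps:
t(V, u) = V + u
c(r) = (3 + 2*r)*(8 + r) (c(r) = (r + (3 + r))*(r + 8) = (3 + 2*r)*(8 + r))
(41 - 6*5*(1 - 4)) + c(15)*259 = (41 - 6*5*(1 - 4)) + (24 + 2*15² + 19*15)*259 = (41 - 6*5*(-3)) + (24 + 2*225 + 285)*259 = (41 - 6*(-15)) + (24 + 450 + 285)*259 = (41 - 1*(-90)) + 759*259 = (41 + 90) + 196581 = 131 + 196581 = 196712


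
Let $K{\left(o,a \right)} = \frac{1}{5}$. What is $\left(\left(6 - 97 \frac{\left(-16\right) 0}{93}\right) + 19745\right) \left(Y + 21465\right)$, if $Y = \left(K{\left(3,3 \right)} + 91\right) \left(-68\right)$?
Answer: $\frac{1507337067}{5} \approx 3.0147 \cdot 10^{8}$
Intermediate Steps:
$K{\left(o,a \right)} = \frac{1}{5}$
$Y = - \frac{31008}{5}$ ($Y = \left(\frac{1}{5} + 91\right) \left(-68\right) = \frac{456}{5} \left(-68\right) = - \frac{31008}{5} \approx -6201.6$)
$\left(\left(6 - 97 \frac{\left(-16\right) 0}{93}\right) + 19745\right) \left(Y + 21465\right) = \left(\left(6 - 97 \frac{\left(-16\right) 0}{93}\right) + 19745\right) \left(- \frac{31008}{5} + 21465\right) = \left(\left(6 - 97 \cdot 0 \cdot \frac{1}{93}\right) + 19745\right) \frac{76317}{5} = \left(\left(6 - 0\right) + 19745\right) \frac{76317}{5} = \left(\left(6 + 0\right) + 19745\right) \frac{76317}{5} = \left(6 + 19745\right) \frac{76317}{5} = 19751 \cdot \frac{76317}{5} = \frac{1507337067}{5}$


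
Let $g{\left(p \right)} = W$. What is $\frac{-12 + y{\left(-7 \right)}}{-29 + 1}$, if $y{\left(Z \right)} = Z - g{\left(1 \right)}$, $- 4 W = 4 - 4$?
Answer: $\frac{19}{28} \approx 0.67857$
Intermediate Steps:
$W = 0$ ($W = - \frac{4 - 4}{4} = \left(- \frac{1}{4}\right) 0 = 0$)
$g{\left(p \right)} = 0$
$y{\left(Z \right)} = Z$ ($y{\left(Z \right)} = Z - 0 = Z + 0 = Z$)
$\frac{-12 + y{\left(-7 \right)}}{-29 + 1} = \frac{-12 - 7}{-29 + 1} = - \frac{19}{-28} = \left(-19\right) \left(- \frac{1}{28}\right) = \frac{19}{28}$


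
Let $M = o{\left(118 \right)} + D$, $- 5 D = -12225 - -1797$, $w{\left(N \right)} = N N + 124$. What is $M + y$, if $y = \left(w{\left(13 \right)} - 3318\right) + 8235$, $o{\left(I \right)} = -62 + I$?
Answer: $\frac{36758}{5} \approx 7351.6$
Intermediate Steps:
$w{\left(N \right)} = 124 + N^{2}$ ($w{\left(N \right)} = N^{2} + 124 = 124 + N^{2}$)
$D = \frac{10428}{5}$ ($D = - \frac{-12225 - -1797}{5} = - \frac{-12225 + 1797}{5} = \left(- \frac{1}{5}\right) \left(-10428\right) = \frac{10428}{5} \approx 2085.6$)
$M = \frac{10708}{5}$ ($M = \left(-62 + 118\right) + \frac{10428}{5} = 56 + \frac{10428}{5} = \frac{10708}{5} \approx 2141.6$)
$y = 5210$ ($y = \left(\left(124 + 13^{2}\right) - 3318\right) + 8235 = \left(\left(124 + 169\right) - 3318\right) + 8235 = \left(293 - 3318\right) + 8235 = -3025 + 8235 = 5210$)
$M + y = \frac{10708}{5} + 5210 = \frac{36758}{5}$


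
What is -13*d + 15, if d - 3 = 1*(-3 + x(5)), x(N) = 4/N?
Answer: 23/5 ≈ 4.6000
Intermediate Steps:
d = ⅘ (d = 3 + 1*(-3 + 4/5) = 3 + 1*(-3 + 4*(⅕)) = 3 + 1*(-3 + ⅘) = 3 + 1*(-11/5) = 3 - 11/5 = ⅘ ≈ 0.80000)
-13*d + 15 = -13*⅘ + 15 = -52/5 + 15 = 23/5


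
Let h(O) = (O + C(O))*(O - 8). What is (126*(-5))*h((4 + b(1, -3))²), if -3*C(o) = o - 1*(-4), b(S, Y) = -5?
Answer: -2940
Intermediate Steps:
C(o) = -4/3 - o/3 (C(o) = -(o - 1*(-4))/3 = -(o + 4)/3 = -(4 + o)/3 = -4/3 - o/3)
h(O) = (-8 + O)*(-4/3 + 2*O/3) (h(O) = (O + (-4/3 - O/3))*(O - 8) = (-4/3 + 2*O/3)*(-8 + O) = (-8 + O)*(-4/3 + 2*O/3))
(126*(-5))*h((4 + b(1, -3))²) = (126*(-5))*(32/3 - 20*(4 - 5)²/3 + 2*((4 - 5)²)²/3) = -630*(32/3 - 20/3*(-1)² + 2*((-1)²)²/3) = -630*(32/3 - 20/3*1 + (⅔)*1²) = -630*(32/3 - 20/3 + (⅔)*1) = -630*(32/3 - 20/3 + ⅔) = -630*14/3 = -2940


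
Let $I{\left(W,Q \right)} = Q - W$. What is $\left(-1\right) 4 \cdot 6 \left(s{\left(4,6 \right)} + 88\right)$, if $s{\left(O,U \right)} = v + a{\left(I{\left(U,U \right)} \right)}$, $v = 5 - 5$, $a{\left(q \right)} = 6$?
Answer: $-2256$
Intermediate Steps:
$v = 0$
$s{\left(O,U \right)} = 6$ ($s{\left(O,U \right)} = 0 + 6 = 6$)
$\left(-1\right) 4 \cdot 6 \left(s{\left(4,6 \right)} + 88\right) = \left(-1\right) 4 \cdot 6 \left(6 + 88\right) = \left(-4\right) 6 \cdot 94 = \left(-24\right) 94 = -2256$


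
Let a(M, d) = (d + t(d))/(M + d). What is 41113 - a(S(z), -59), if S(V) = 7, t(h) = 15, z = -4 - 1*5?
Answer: 534458/13 ≈ 41112.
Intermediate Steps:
z = -9 (z = -4 - 5 = -9)
a(M, d) = (15 + d)/(M + d) (a(M, d) = (d + 15)/(M + d) = (15 + d)/(M + d))
41113 - a(S(z), -59) = 41113 - (15 - 59)/(7 - 59) = 41113 - (-44)/(-52) = 41113 - (-1)*(-44)/52 = 41113 - 1*11/13 = 41113 - 11/13 = 534458/13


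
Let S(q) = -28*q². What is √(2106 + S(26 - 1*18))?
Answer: √314 ≈ 17.720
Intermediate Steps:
√(2106 + S(26 - 1*18)) = √(2106 - 28*(26 - 1*18)²) = √(2106 - 28*(26 - 18)²) = √(2106 - 28*8²) = √(2106 - 28*64) = √(2106 - 1792) = √314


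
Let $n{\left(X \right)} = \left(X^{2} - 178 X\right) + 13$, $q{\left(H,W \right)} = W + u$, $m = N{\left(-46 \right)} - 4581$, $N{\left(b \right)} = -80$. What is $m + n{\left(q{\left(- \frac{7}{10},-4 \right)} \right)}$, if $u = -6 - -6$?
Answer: $-3920$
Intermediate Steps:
$u = 0$ ($u = -6 + 6 = 0$)
$m = -4661$ ($m = -80 - 4581 = -4661$)
$q{\left(H,W \right)} = W$ ($q{\left(H,W \right)} = W + 0 = W$)
$n{\left(X \right)} = 13 + X^{2} - 178 X$
$m + n{\left(q{\left(- \frac{7}{10},-4 \right)} \right)} = -4661 + \left(13 + \left(-4\right)^{2} - -712\right) = -4661 + \left(13 + 16 + 712\right) = -4661 + 741 = -3920$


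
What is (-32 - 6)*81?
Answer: -3078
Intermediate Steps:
(-32 - 6)*81 = -38*81 = -3078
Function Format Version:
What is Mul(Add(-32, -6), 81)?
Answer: -3078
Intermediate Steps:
Mul(Add(-32, -6), 81) = Mul(-38, 81) = -3078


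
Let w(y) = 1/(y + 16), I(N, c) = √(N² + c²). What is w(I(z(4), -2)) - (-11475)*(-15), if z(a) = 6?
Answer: -4647373/27 - √10/108 ≈ -1.7213e+5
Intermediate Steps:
w(y) = 1/(16 + y)
w(I(z(4), -2)) - (-11475)*(-15) = 1/(16 + √(6² + (-2)²)) - (-11475)*(-15) = 1/(16 + √(36 + 4)) - 425*405 = 1/(16 + √40) - 172125 = 1/(16 + 2*√10) - 172125 = -172125 + 1/(16 + 2*√10)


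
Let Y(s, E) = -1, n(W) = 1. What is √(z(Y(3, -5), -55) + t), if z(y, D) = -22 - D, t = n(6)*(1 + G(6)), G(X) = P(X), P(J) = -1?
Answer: √33 ≈ 5.7446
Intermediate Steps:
G(X) = -1
t = 0 (t = 1*(1 - 1) = 1*0 = 0)
√(z(Y(3, -5), -55) + t) = √((-22 - 1*(-55)) + 0) = √((-22 + 55) + 0) = √(33 + 0) = √33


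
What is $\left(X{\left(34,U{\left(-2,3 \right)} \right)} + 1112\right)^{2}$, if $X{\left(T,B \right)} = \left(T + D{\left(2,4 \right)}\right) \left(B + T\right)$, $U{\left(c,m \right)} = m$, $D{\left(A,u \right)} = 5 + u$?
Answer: $7306209$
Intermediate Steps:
$X{\left(T,B \right)} = \left(9 + T\right) \left(B + T\right)$ ($X{\left(T,B \right)} = \left(T + \left(5 + 4\right)\right) \left(B + T\right) = \left(T + 9\right) \left(B + T\right) = \left(9 + T\right) \left(B + T\right)$)
$\left(X{\left(34,U{\left(-2,3 \right)} \right)} + 1112\right)^{2} = \left(\left(34^{2} + 9 \cdot 3 + 9 \cdot 34 + 3 \cdot 34\right) + 1112\right)^{2} = \left(\left(1156 + 27 + 306 + 102\right) + 1112\right)^{2} = \left(1591 + 1112\right)^{2} = 2703^{2} = 7306209$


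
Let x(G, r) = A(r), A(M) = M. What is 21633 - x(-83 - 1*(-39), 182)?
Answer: 21451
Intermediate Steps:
x(G, r) = r
21633 - x(-83 - 1*(-39), 182) = 21633 - 1*182 = 21633 - 182 = 21451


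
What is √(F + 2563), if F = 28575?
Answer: √31138 ≈ 176.46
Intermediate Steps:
√(F + 2563) = √(28575 + 2563) = √31138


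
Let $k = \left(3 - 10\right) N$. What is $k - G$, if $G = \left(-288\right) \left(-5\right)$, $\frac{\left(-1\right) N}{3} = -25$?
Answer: $-1965$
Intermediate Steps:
$N = 75$ ($N = \left(-3\right) \left(-25\right) = 75$)
$k = -525$ ($k = \left(3 - 10\right) 75 = \left(-7\right) 75 = -525$)
$G = 1440$
$k - G = -525 - 1440 = -1965$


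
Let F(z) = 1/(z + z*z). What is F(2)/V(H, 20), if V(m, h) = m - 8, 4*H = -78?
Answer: -1/165 ≈ -0.0060606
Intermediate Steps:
H = -39/2 (H = (¼)*(-78) = -39/2 ≈ -19.500)
V(m, h) = -8 + m
F(z) = 1/(z + z²)
F(2)/V(H, 20) = (1/(2*(1 + 2)))/(-8 - 39/2) = ((½)/3)/(-55/2) = ((½)*(⅓))*(-2/55) = (⅙)*(-2/55) = -1/165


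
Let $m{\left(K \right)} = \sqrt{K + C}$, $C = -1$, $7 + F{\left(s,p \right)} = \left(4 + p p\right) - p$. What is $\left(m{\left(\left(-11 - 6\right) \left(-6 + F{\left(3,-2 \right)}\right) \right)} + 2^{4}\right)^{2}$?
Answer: $306 + 160 \sqrt{2} \approx 532.27$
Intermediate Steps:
$F{\left(s,p \right)} = -3 + p^{2} - p$ ($F{\left(s,p \right)} = -7 - \left(-4 + p - p p\right) = -7 - \left(-4 + p - p^{2}\right) = -7 + \left(4 + p^{2} - p\right) = -3 + p^{2} - p$)
$m{\left(K \right)} = \sqrt{-1 + K}$ ($m{\left(K \right)} = \sqrt{K - 1} = \sqrt{-1 + K}$)
$\left(m{\left(\left(-11 - 6\right) \left(-6 + F{\left(3,-2 \right)}\right) \right)} + 2^{4}\right)^{2} = \left(\sqrt{-1 + \left(-11 - 6\right) \left(-6 - \left(1 - 4\right)\right)} + 2^{4}\right)^{2} = \left(\sqrt{-1 - 17 \left(-6 + \left(-3 + 4 + 2\right)\right)} + 16\right)^{2} = \left(\sqrt{-1 - 17 \left(-6 + 3\right)} + 16\right)^{2} = \left(\sqrt{-1 - -51} + 16\right)^{2} = \left(\sqrt{-1 + 51} + 16\right)^{2} = \left(\sqrt{50} + 16\right)^{2} = \left(5 \sqrt{2} + 16\right)^{2} = \left(16 + 5 \sqrt{2}\right)^{2}$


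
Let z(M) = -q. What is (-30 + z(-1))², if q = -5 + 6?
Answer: 961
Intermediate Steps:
q = 1
z(M) = -1 (z(M) = -1*1 = -1)
(-30 + z(-1))² = (-30 - 1)² = (-31)² = 961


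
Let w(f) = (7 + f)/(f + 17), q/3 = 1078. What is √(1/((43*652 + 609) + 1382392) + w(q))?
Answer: 2*√5244609070764548554/4587281287 ≈ 0.99846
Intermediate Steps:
q = 3234 (q = 3*1078 = 3234)
w(f) = (7 + f)/(17 + f)
√(1/((43*652 + 609) + 1382392) + w(q)) = √(1/((43*652 + 609) + 1382392) + (7 + 3234)/(17 + 3234)) = √(1/((28036 + 609) + 1382392) + 3241/3251) = √(1/(28645 + 1382392) + (1/3251)*3241) = √(1/1411037 + 3241/3251) = √(4573174168/4587281287) = 2*√5244609070764548554/4587281287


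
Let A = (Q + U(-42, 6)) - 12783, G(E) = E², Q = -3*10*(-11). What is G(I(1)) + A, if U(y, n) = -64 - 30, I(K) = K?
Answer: -12546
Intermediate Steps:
Q = 330 (Q = -30*(-11) = 330)
U(y, n) = -94
A = -12547 (A = (330 - 94) - 12783 = 236 - 12783 = -12547)
G(I(1)) + A = 1² - 12547 = 1 - 12547 = -12546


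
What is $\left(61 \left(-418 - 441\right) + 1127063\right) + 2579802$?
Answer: $3654466$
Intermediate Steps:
$\left(61 \left(-418 - 441\right) + 1127063\right) + 2579802 = \left(61 \left(-859\right) + 1127063\right) + 2579802 = \left(-52399 + 1127063\right) + 2579802 = 1074664 + 2579802 = 3654466$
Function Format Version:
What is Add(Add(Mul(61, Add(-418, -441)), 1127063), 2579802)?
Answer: 3654466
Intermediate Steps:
Add(Add(Mul(61, Add(-418, -441)), 1127063), 2579802) = Add(Add(Mul(61, -859), 1127063), 2579802) = Add(Add(-52399, 1127063), 2579802) = Add(1074664, 2579802) = 3654466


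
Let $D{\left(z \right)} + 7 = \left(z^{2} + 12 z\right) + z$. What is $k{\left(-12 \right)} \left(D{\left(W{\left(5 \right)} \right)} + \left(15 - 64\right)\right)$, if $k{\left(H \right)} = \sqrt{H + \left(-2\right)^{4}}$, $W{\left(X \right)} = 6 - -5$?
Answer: $416$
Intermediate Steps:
$W{\left(X \right)} = 11$ ($W{\left(X \right)} = 6 + 5 = 11$)
$k{\left(H \right)} = \sqrt{16 + H}$ ($k{\left(H \right)} = \sqrt{H + 16} = \sqrt{16 + H}$)
$D{\left(z \right)} = -7 + z^{2} + 13 z$ ($D{\left(z \right)} = -7 + \left(\left(z^{2} + 12 z\right) + z\right) = -7 + \left(z^{2} + 13 z\right) = -7 + z^{2} + 13 z$)
$k{\left(-12 \right)} \left(D{\left(W{\left(5 \right)} \right)} + \left(15 - 64\right)\right) = \sqrt{16 - 12} \left(\left(-7 + 11^{2} + 13 \cdot 11\right) + \left(15 - 64\right)\right) = \sqrt{4} \left(\left(-7 + 121 + 143\right) - 49\right) = 2 \left(257 - 49\right) = 2 \cdot 208 = 416$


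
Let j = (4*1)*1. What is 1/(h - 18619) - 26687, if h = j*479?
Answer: -445752962/16703 ≈ -26687.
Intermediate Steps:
j = 4 (j = 4*1 = 4)
h = 1916 (h = 4*479 = 1916)
1/(h - 18619) - 26687 = 1/(1916 - 18619) - 26687 = 1/(-16703) - 26687 = -1/16703 - 26687 = -445752962/16703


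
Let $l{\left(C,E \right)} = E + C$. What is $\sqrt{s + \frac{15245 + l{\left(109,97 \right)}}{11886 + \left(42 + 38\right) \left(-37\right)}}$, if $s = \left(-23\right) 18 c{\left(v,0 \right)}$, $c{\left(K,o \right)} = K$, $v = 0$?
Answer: $\frac{\sqrt{137915626}}{8926} \approx 1.3157$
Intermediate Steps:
$l{\left(C,E \right)} = C + E$
$s = 0$ ($s = \left(-23\right) 18 \cdot 0 = \left(-414\right) 0 = 0$)
$\sqrt{s + \frac{15245 + l{\left(109,97 \right)}}{11886 + \left(42 + 38\right) \left(-37\right)}} = \sqrt{0 + \frac{15245 + \left(109 + 97\right)}{11886 + \left(42 + 38\right) \left(-37\right)}} = \sqrt{0 + \frac{15245 + 206}{11886 + 80 \left(-37\right)}} = \sqrt{0 + \frac{15451}{11886 - 2960}} = \sqrt{0 + \frac{15451}{8926}} = \sqrt{\frac{15451}{8926}} = \frac{\sqrt{137915626}}{8926}$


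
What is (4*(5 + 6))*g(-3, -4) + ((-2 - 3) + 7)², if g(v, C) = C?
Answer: -172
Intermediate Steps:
(4*(5 + 6))*g(-3, -4) + ((-2 - 3) + 7)² = (4*(5 + 6))*(-4) + ((-2 - 3) + 7)² = (4*11)*(-4) + (-5 + 7)² = 44*(-4) + 2² = -176 + 4 = -172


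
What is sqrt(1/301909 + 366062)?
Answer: sqrt(33366201447893331)/301909 ≈ 605.03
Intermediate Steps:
sqrt(1/301909 + 366062) = sqrt(110517412359/301909) = sqrt(33366201447893331)/301909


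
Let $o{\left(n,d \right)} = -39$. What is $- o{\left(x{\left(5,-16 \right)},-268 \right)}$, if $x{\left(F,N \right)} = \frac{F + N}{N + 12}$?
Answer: $39$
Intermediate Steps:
$x{\left(F,N \right)} = \frac{F + N}{12 + N}$
$- o{\left(x{\left(5,-16 \right)},-268 \right)} = \left(-1\right) \left(-39\right) = 39$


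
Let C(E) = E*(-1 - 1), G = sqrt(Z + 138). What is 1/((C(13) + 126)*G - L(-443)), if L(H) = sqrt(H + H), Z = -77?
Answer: 1/(100*sqrt(61) - I*sqrt(886)) ≈ 0.0012785 + 4.8726e-5*I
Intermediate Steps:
G = sqrt(61) (G = sqrt(-77 + 138) = sqrt(61) ≈ 7.8102)
C(E) = -2*E (C(E) = E*(-2) = -2*E)
L(H) = sqrt(2)*sqrt(H) (L(H) = sqrt(2*H) = sqrt(2)*sqrt(H))
1/((C(13) + 126)*G - L(-443)) = 1/((-2*13 + 126)*sqrt(61) - sqrt(2)*sqrt(-443)) = 1/((-26 + 126)*sqrt(61) - sqrt(2)*I*sqrt(443)) = 1/(100*sqrt(61) - I*sqrt(886))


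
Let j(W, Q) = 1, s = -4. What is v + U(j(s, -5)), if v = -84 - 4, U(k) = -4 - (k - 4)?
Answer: -89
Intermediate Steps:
U(k) = -k (U(k) = -4 - (-4 + k) = -4 + (4 - k) = -k)
v = -88
v + U(j(s, -5)) = -88 - 1*1 = -88 - 1 = -89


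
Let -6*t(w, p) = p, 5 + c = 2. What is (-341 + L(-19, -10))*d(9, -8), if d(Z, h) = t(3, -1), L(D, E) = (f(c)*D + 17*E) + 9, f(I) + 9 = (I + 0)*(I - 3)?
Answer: -673/6 ≈ -112.17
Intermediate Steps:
c = -3 (c = -5 + 2 = -3)
t(w, p) = -p/6
f(I) = -9 + I*(-3 + I) (f(I) = -9 + (I + 0)*(I - 3) = -9 + I*(-3 + I))
L(D, E) = 9 + 9*D + 17*E (L(D, E) = ((-9 + (-3)**2 - 3*(-3))*D + 17*E) + 9 = ((-9 + 9 + 9)*D + 17*E) + 9 = (9*D + 17*E) + 9 = 9 + 9*D + 17*E)
d(Z, h) = 1/6 (d(Z, h) = -1/6*(-1) = 1/6)
(-341 + L(-19, -10))*d(9, -8) = (-341 + (9 + 9*(-19) + 17*(-10)))*(1/6) = (-341 + (9 - 171 - 170))*(1/6) = (-341 - 332)*(1/6) = -673*1/6 = -673/6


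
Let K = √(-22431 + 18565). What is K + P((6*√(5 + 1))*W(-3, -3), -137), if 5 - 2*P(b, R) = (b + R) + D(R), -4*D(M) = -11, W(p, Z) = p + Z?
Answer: 557/8 + 18*√6 + I*√3866 ≈ 113.72 + 62.177*I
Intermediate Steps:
W(p, Z) = Z + p
D(M) = 11/4 (D(M) = -¼*(-11) = 11/4)
P(b, R) = 9/8 - R/2 - b/2 (P(b, R) = 5/2 - ((b + R) + 11/4)/2 = 5/2 - ((R + b) + 11/4)/2 = 5/2 - (11/4 + R + b)/2 = 5/2 + (-11/8 - R/2 - b/2) = 9/8 - R/2 - b/2)
K = I*√3866 (K = √(-3866) = I*√3866 ≈ 62.177*I)
K + P((6*√(5 + 1))*W(-3, -3), -137) = I*√3866 + (9/8 - ½*(-137) - 6*√(5 + 1)*(-3 - 3)/2) = I*√3866 + (9/8 + 137/2 - 6*√6*(-6)/2) = I*√3866 + (9/8 + 137/2 - (-18)*√6) = I*√3866 + (9/8 + 137/2 + 18*√6) = I*√3866 + (557/8 + 18*√6) = 557/8 + 18*√6 + I*√3866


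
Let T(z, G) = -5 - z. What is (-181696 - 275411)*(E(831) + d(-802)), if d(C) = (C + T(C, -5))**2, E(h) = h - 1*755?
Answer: -46167807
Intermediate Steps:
E(h) = -755 + h (E(h) = h - 755 = -755 + h)
d(C) = 25 (d(C) = (C + (-5 - C))**2 = (-5)**2 = 25)
(-181696 - 275411)*(E(831) + d(-802)) = (-181696 - 275411)*((-755 + 831) + 25) = -457107*(76 + 25) = -457107*101 = -46167807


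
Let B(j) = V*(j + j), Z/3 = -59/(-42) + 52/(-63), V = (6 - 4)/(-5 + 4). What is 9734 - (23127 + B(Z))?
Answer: -281107/21 ≈ -13386.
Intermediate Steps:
V = -2 (V = 2/(-1) = 2*(-1) = -2)
Z = 73/42 (Z = 3*(-59/(-42) + 52/(-63)) = 3*(-59*(-1/42) + 52*(-1/63)) = 3*(59/42 - 52/63) = 3*(73/126) = 73/42 ≈ 1.7381)
B(j) = -4*j (B(j) = -2*(j + j) = -4*j)
9734 - (23127 + B(Z)) = 9734 - (23127 - 4*73/42) = 9734 - (23127 - 146/21) = 9734 - 1*485521/21 = 9734 - 485521/21 = -281107/21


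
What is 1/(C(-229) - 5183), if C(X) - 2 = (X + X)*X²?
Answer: -1/24023159 ≈ -4.1626e-8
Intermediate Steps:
C(X) = 2 + 2*X³ (C(X) = 2 + (X + X)*X² = 2 + (2*X)*X² = 2 + 2*X³)
1/(C(-229) - 5183) = 1/((2 + 2*(-229)³) - 5183) = 1/((2 + 2*(-12008989)) - 5183) = 1/((2 - 24017978) - 5183) = 1/(-24017976 - 5183) = 1/(-24023159) = -1/24023159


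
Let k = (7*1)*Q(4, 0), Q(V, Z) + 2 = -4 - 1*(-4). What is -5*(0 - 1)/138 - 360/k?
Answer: 24875/966 ≈ 25.751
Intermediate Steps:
Q(V, Z) = -2 (Q(V, Z) = -2 + (-4 - 1*(-4)) = -2 + (-4 + 4) = -2 + 0 = -2)
k = -14 (k = (7*1)*(-2) = 7*(-2) = -14)
-5*(0 - 1)/138 - 360/k = -5*(0 - 1)/138 - 360/(-14) = -5*(-1)*(1/138) - 360*(-1/14) = 5*(1/138) + 180/7 = 5/138 + 180/7 = 24875/966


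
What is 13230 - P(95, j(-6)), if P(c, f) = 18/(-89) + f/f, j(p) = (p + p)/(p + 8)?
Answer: 1177399/89 ≈ 13229.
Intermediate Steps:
j(p) = 2*p/(8 + p) (j(p) = (2*p)/(8 + p) = 2*p/(8 + p))
P(c, f) = 71/89 (P(c, f) = 18*(-1/89) + 1 = -18/89 + 1 = 71/89)
13230 - P(95, j(-6)) = 13230 - 1*71/89 = 13230 - 71/89 = 1177399/89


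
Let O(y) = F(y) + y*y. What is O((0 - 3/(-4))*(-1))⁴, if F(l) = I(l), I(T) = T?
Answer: 81/65536 ≈ 0.0012360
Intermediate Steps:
F(l) = l
O(y) = y + y² (O(y) = y + y*y = y + y²)
O((0 - 3/(-4))*(-1))⁴ = (((0 - 3/(-4))*(-1))*(1 + (0 - 3/(-4))*(-1)))⁴ = (((0 - 3*(-¼))*(-1))*(1 + (0 - 3*(-¼))*(-1)))⁴ = (((0 + ¾)*(-1))*(1 + (0 + ¾)*(-1)))⁴ = (((¾)*(-1))*(1 + (¾)*(-1)))⁴ = (-3*(1 - ¾)/4)⁴ = (-¾*¼)⁴ = (-3/16)⁴ = 81/65536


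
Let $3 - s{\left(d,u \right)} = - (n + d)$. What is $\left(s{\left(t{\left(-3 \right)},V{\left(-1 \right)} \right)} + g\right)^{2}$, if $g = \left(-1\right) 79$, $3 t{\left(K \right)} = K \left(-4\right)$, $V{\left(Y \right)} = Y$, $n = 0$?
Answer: $5184$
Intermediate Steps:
$t{\left(K \right)} = - \frac{4 K}{3}$ ($t{\left(K \right)} = \frac{K \left(-4\right)}{3} = \frac{\left(-4\right) K}{3} = - \frac{4 K}{3}$)
$s{\left(d,u \right)} = 3 + d$ ($s{\left(d,u \right)} = 3 - - (0 + d) = 3 - - d = 3 + d$)
$g = -79$
$\left(s{\left(t{\left(-3 \right)},V{\left(-1 \right)} \right)} + g\right)^{2} = \left(\left(3 - -4\right) - 79\right)^{2} = \left(\left(3 + 4\right) - 79\right)^{2} = \left(7 - 79\right)^{2} = \left(-72\right)^{2} = 5184$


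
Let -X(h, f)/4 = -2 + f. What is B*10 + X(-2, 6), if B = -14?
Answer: -156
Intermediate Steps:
X(h, f) = 8 - 4*f (X(h, f) = -4*(-2 + f) = 8 - 4*f)
B*10 + X(-2, 6) = -14*10 + (8 - 4*6) = -140 + (8 - 24) = -140 - 16 = -156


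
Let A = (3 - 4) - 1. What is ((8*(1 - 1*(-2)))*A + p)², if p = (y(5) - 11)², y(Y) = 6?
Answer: 529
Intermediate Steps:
A = -2 (A = -1 - 1 = -2)
p = 25 (p = (6 - 11)² = (-5)² = 25)
((8*(1 - 1*(-2)))*A + p)² = ((8*(1 - 1*(-2)))*(-2) + 25)² = ((8*(1 + 2))*(-2) + 25)² = ((8*3)*(-2) + 25)² = (24*(-2) + 25)² = (-48 + 25)² = (-23)² = 529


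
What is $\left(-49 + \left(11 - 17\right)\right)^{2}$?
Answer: $3025$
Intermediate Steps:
$\left(-49 + \left(11 - 17\right)\right)^{2} = \left(-49 - 6\right)^{2} = \left(-55\right)^{2} = 3025$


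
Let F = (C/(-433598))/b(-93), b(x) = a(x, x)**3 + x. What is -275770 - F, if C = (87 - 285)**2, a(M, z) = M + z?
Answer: -11658306347284784/42275469947 ≈ -2.7577e+5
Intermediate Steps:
C = 39204 (C = (-198)**2 = 39204)
b(x) = x + 8*x**3 (b(x) = (x + x)**3 + x = (2*x)**3 + x = 8*x**3 + x = x + 8*x**3)
F = 594/42275469947 (F = (39204/(-433598))/(-93 + 8*(-93)**3) = (39204*(-1/433598))/(-93 + 8*(-804357)) = -1782/(19709*(-93 - 6434856)) = -1782/19709/(-6434949) = -1782/19709*(-1/6434949) = 594/42275469947 ≈ 1.4051e-8)
-275770 - F = -275770 - 1*594/42275469947 = -275770 - 594/42275469947 = -11658306347284784/42275469947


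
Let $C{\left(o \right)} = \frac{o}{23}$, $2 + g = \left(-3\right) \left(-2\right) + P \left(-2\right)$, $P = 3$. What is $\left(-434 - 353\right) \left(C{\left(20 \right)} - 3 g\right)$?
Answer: $- \frac{124346}{23} \approx -5406.3$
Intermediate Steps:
$g = -2$ ($g = -2 + \left(\left(-3\right) \left(-2\right) + 3 \left(-2\right)\right) = -2 + \left(6 - 6\right) = -2 + 0 = -2$)
$C{\left(o \right)} = \frac{o}{23}$ ($C{\left(o \right)} = o \frac{1}{23} = \frac{o}{23}$)
$\left(-434 - 353\right) \left(C{\left(20 \right)} - 3 g\right) = \left(-434 - 353\right) \left(\frac{1}{23} \cdot 20 - -6\right) = - 787 \left(\frac{20}{23} + 6\right) = \left(-787\right) \frac{158}{23} = - \frac{124346}{23}$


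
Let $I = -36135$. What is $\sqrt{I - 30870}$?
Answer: $3 i \sqrt{7445} \approx 258.85 i$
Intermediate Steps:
$\sqrt{I - 30870} = \sqrt{-36135 - 30870} = \sqrt{-67005} = 3 i \sqrt{7445}$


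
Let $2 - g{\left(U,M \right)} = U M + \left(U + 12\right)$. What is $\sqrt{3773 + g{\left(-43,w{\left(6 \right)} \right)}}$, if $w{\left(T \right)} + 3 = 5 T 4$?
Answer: $\sqrt{8837} \approx 94.005$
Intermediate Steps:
$w{\left(T \right)} = -3 + 20 T$ ($w{\left(T \right)} = -3 + 5 T 4 = -3 + 20 T$)
$g{\left(U,M \right)} = -10 - U - M U$ ($g{\left(U,M \right)} = 2 - \left(U M + \left(U + 12\right)\right) = 2 - \left(M U + \left(12 + U\right)\right) = 2 - \left(12 + U + M U\right) = -10 - U - M U$)
$\sqrt{3773 + g{\left(-43,w{\left(6 \right)} \right)}} = \sqrt{3773 - \left(-33 + \left(-3 + 20 \cdot 6\right) \left(-43\right)\right)} = \sqrt{3773 - \left(-33 + \left(-3 + 120\right) \left(-43\right)\right)} = \sqrt{3773 - \left(-33 - 5031\right)} = \sqrt{3773 + \left(-10 + 43 + 5031\right)} = \sqrt{3773 + 5064} = \sqrt{8837}$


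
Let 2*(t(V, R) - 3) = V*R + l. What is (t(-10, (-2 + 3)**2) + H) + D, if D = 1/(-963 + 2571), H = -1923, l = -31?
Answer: -3120323/1608 ≈ -1940.5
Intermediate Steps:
t(V, R) = -25/2 + R*V/2 (t(V, R) = 3 + (V*R - 31)/2 = 3 + (R*V - 31)/2 = 3 + (-31 + R*V)/2 = 3 + (-31/2 + R*V/2) = -25/2 + R*V/2)
D = 1/1608 ≈ 0.00062189
(t(-10, (-2 + 3)**2) + H) + D = ((-25/2 + (1/2)*(-2 + 3)**2*(-10)) - 1923) + 1/1608 = ((-25/2 + (1/2)*1**2*(-10)) - 1923) + 1/1608 = ((-25/2 + (1/2)*1*(-10)) - 1923) + 1/1608 = ((-25/2 - 5) - 1923) + 1/1608 = (-35/2 - 1923) + 1/1608 = -3881/2 + 1/1608 = -3120323/1608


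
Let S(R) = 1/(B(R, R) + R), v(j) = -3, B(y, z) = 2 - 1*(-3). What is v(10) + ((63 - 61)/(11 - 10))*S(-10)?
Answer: -17/5 ≈ -3.4000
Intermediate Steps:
B(y, z) = 5 (B(y, z) = 2 + 3 = 5)
S(R) = 1/(5 + R)
v(10) + ((63 - 61)/(11 - 10))*S(-10) = -3 + ((63 - 61)/(11 - 10))/(5 - 10) = -3 + (2/1)/(-5) = -3 + (2*1)*(-⅕) = -3 + 2*(-⅕) = -3 - ⅖ = -17/5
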